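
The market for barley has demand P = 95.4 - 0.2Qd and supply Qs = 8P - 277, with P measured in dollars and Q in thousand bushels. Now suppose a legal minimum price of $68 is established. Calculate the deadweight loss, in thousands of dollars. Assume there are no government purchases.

Rearranging demand gives Qd = 477 - 5P. Equilibrium: 477 - 5P = 8P - 277, so 754 = 13P and P* = 58, Q* = 187.
The floor of 68 is above the equilibrium price 58, so it binds.
At P = 68: Qd = 477 - 5·68 = 137 and Qs = 8·68 - 277 = 267.
Quantity traded falls to 137. At Q = 137 the demand price is (477 - 137)/5 = 68 and the supply price is (277 + 137)/8 = 51.75.
Deadweight loss = ½ · (68 - 51.75) · (187 - 137) = ½ · 16.25 · 50 = 406.25.

406.25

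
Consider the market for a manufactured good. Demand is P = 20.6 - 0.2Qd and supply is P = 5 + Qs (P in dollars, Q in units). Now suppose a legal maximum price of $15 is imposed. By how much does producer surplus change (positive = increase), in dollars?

Rearranging demand gives Qd = 103 - 5P; rearranging supply gives Qs = P - 5. Without the control the market clears where 103 - 5P = P - 5, i.e. P* = 18 and Q* = 13.
Since 15 < 18, the ceiling is binding.
At P = 15: Qd = 103 - 5·15 = 28 and Qs = 15 - 5 = 10.
Producer surplus without the control is ½ · (18 - 5) · 13 = 84.5.
With the ceiling, producers sell 10 units at 15, so PS = ½ · (15 - 5) · 10 = 50.
Change in producer surplus = 50 - 84.5 = -34.5.

-34.5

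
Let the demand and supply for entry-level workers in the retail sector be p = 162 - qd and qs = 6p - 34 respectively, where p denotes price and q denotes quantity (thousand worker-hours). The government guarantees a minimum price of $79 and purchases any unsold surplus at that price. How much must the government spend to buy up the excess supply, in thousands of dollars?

28203

Rearranging demand gives qd = 162 - p. In a free market, 162 - p = 6p - 34 gives the equilibrium p* = 28, q* = 134.
The floor of 79 is above the equilibrium price 28, so it binds.
At p = 79: qd = 162 - 79 = 83 and qs = 6·79 - 34 = 440.
Surplus = qs - qd = 357.
Government expenditure = surplus × support price = 357 × 79 = 28203.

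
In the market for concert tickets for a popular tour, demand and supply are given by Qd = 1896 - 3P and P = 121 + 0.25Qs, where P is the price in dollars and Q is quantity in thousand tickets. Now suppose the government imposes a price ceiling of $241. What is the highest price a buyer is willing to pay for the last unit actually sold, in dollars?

Rearranging supply gives Qs = 4P - 484. Without the control the market clears where 1896 - 3P = 4P - 484, i.e. P* = 340 and Q* = 876.
Since 241 < 340, the ceiling is binding.
At P = 241: Qd = 1896 - 3·241 = 1173 and Qs = 4·241 - 484 = 480.
Only 480 units reach the market. On the demand curve, the marginal buyer's willingness to pay at Q = 480 is (1896 - 480)/3 = 472.

472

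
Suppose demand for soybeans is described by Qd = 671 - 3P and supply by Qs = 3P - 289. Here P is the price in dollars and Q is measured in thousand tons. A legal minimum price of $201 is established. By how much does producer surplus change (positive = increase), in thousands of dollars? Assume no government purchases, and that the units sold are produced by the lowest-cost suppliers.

266.5

Without the control the market clears where 671 - 3P = 3P - 289, i.e. P* = 160 and Q* = 191.
Because the floor (201) lies above the market-clearing price, it is binding.
At P = 201: Qd = 671 - 3·201 = 68 and Qs = 3·201 - 289 = 314.
Producer surplus without the control is ½ · (160 - 289/3) · 191 = 36481/6.
With the floor, 68 units are sold at 201. The supply price at Q = 68 is 119, so PS = ½ · [(201 - 289/3) + (201 - 119)] · 68 = 19040/3.
Change in producer surplus = 19040/3 - 36481/6 = 266.5.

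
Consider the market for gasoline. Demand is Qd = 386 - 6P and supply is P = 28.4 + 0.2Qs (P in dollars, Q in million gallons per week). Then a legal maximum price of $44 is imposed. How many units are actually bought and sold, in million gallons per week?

78

Rearranging supply gives Qs = 5P - 142. Without the control the market clears where 386 - 6P = 5P - 142, i.e. P* = 48 and Q* = 98.
Because the ceiling (44) lies below the market-clearing price, it is binding.
At P = 44: Qd = 386 - 6·44 = 122 and Qs = 5·44 - 142 = 78.
The quantity actually transacted is the short side, supply: 78.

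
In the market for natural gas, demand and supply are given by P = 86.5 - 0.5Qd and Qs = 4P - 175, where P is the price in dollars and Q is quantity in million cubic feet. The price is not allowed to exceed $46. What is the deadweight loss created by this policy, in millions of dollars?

Rearranging demand gives Qd = 173 - 2P. Equilibrium: 173 - 2P = 4P - 175, so 348 = 6P and P* = 58, Q* = 57.
Because the ceiling (46) lies below the market-clearing price, it is binding.
At P = 46: Qd = 173 - 2·46 = 81 and Qs = 4·46 - 175 = 9.
Quantity traded falls to 9. At Q = 9 the demand price is (173 - 9)/2 = 82 and the supply price is (175 + 9)/4 = 46.
Deadweight loss = ½ · (82 - 46) · (57 - 9) = ½ · 36 · 48 = 864.

864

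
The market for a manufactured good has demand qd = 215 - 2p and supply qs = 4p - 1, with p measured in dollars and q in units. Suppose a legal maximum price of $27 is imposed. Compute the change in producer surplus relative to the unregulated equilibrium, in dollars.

-1125

Without the control the market clears where 215 - 2p = 4p - 1, i.e. p* = 36 and q* = 143.
The ceiling of 27 is below the equilibrium price 36, so it binds.
At p = 27: qd = 215 - 2·27 = 161 and qs = 4·27 - 1 = 107.
Producer surplus without the control is ½ · (36 - 0.25) · 143 = 2556.125.
With the ceiling, producers sell 107 units at 27, so PS = ½ · (27 - 0.25) · 107 = 1431.125.
Change in producer surplus = 1431.125 - 2556.125 = -1125.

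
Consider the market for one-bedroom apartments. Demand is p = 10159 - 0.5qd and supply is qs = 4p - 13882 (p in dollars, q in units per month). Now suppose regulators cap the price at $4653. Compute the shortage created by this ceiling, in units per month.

Rearranging demand gives qd = 20318 - 2p. In a free market, 20318 - 2p = 4p - 13882 gives the equilibrium p* = 5700, q* = 8918.
Since 4653 < 5700, the ceiling is binding.
At p = 4653: qd = 20318 - 2·4653 = 11012 and qs = 4·4653 - 13882 = 4730.
Shortage = qd - qs = 11012 - 4730 = 6282.

6282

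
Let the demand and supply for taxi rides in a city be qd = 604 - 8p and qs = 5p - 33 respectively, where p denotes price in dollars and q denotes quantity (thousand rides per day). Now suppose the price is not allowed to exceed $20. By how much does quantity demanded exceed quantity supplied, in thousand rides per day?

377

Without the control the market clears where 604 - 8p = 5p - 33, i.e. p* = 49 and q* = 212.
The ceiling of 20 is below the equilibrium price 49, so it binds.
At p = 20: qd = 604 - 8·20 = 444 and qs = 5·20 - 33 = 67.
Shortage = qd - qs = 444 - 67 = 377.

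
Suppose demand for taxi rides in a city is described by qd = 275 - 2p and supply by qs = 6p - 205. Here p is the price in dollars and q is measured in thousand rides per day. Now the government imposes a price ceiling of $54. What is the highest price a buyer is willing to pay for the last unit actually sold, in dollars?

78

Equilibrium: 275 - 2p = 6p - 205, so 480 = 8p and p* = 60, q* = 155.
The ceiling of 54 is below the equilibrium price 60, so it binds.
At p = 54: qd = 275 - 2·54 = 167 and qs = 6·54 - 205 = 119.
Only 119 units reach the market. On the demand curve, the marginal buyer's willingness to pay at q = 119 is (275 - 119)/2 = 78.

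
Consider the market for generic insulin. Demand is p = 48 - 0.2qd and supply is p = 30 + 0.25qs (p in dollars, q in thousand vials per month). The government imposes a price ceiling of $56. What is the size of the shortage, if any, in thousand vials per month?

Rearranging demand gives qd = 240 - 5p; rearranging supply gives qs = 4p - 120. In a free market, 240 - 5p = 4p - 120 gives the equilibrium p* = 40, q* = 40.
Since 56 is above p* = 40, the ceiling does not bind and the free-market outcome prevails.
Since the control does not bind, there is no shortage.

0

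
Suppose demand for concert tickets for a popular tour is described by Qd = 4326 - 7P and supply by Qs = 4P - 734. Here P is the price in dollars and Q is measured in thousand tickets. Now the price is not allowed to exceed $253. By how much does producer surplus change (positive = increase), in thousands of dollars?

-143244

Without the control the market clears where 4326 - 7P = 4P - 734, i.e. P* = 460 and Q* = 1106.
Because the ceiling (253) lies below the market-clearing price, it is binding.
At P = 253: Qd = 4326 - 7·253 = 2555 and Qs = 4·253 - 734 = 278.
Producer surplus without the control is ½ · (460 - 183.5) · 1106 = 152904.5.
With the ceiling, producers sell 278 units at 253, so PS = ½ · (253 - 183.5) · 278 = 9660.5.
Change in producer surplus = 9660.5 - 152904.5 = -143244.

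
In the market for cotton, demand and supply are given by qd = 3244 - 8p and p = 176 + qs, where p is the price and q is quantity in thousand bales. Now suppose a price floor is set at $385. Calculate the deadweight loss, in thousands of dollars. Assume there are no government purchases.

Rearranging supply gives qs = p - 176. In a free market, 3244 - 8p = p - 176 gives the equilibrium p* = 380, q* = 204.
The floor of 385 is above the equilibrium price 380, so it binds.
At p = 385: qd = 3244 - 8·385 = 164 and qs = 385 - 176 = 209.
Quantity traded falls to 164. At q = 164 the demand price is (3244 - 164)/8 = 385 and the supply price is 176 + 164 = 340.
Deadweight loss = ½ · (385 - 340) · (204 - 164) = ½ · 45 · 40 = 900.

900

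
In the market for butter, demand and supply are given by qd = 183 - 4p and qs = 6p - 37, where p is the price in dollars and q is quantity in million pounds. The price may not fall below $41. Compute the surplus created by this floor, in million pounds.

190

In a free market, 183 - 4p = 6p - 37 gives the equilibrium p* = 22, q* = 95.
The floor of 41 is above the equilibrium price 22, so it binds.
At p = 41: qd = 183 - 4·41 = 19 and qs = 6·41 - 37 = 209.
Surplus = qs - qd = 209 - 19 = 190.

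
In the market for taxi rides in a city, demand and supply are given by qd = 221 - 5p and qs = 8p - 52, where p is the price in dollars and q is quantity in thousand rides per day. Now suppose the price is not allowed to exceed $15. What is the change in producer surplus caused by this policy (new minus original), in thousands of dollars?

-552

Equilibrium: 221 - 5p = 8p - 52, so 273 = 13p and p* = 21, q* = 116.
Since 15 < 21, the ceiling is binding.
At p = 15: qd = 221 - 5·15 = 146 and qs = 8·15 - 52 = 68.
Producer surplus without the control is ½ · (21 - 6.5) · 116 = 841.
With the ceiling, producers sell 68 units at 15, so PS = ½ · (15 - 6.5) · 68 = 289.
Change in producer surplus = 289 - 841 = -552.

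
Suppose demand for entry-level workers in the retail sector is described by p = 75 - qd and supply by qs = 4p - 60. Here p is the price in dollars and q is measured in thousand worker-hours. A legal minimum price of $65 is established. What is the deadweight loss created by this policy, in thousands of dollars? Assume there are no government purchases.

902.5

Rearranging demand gives qd = 75 - p. In a free market, 75 - p = 4p - 60 gives the equilibrium p* = 27, q* = 48.
Because the floor (65) lies above the market-clearing price, it is binding.
At p = 65: qd = 75 - 65 = 10 and qs = 4·65 - 60 = 200.
Quantity traded falls to 10. At q = 10 the demand price is 75 - 10 = 65 and the supply price is (60 + 10)/4 = 17.5.
Deadweight loss = ½ · (65 - 17.5) · (48 - 10) = ½ · 47.5 · 38 = 902.5.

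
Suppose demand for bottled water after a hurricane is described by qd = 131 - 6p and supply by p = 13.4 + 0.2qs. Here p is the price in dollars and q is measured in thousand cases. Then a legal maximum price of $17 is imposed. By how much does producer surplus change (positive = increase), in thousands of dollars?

Rearranging supply gives qs = 5p - 67. Setting quantity demanded equal to quantity supplied, 131 - 6p = 5p - 67, gives p* = 18 and q* = 23.
Because the ceiling (17) lies below the market-clearing price, it is binding.
At p = 17: qd = 131 - 6·17 = 29 and qs = 5·17 - 67 = 18.
Producer surplus without the control is ½ · (18 - 13.4) · 23 = 52.9.
With the ceiling, producers sell 18 units at 17, so PS = ½ · (17 - 13.4) · 18 = 32.4.
Change in producer surplus = 32.4 - 52.9 = -20.5.

-20.5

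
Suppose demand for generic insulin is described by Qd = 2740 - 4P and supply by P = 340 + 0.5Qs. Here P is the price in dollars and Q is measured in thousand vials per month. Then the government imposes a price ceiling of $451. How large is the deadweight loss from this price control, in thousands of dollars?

Rearranging supply gives Qs = 2P - 680. Setting quantity demanded equal to quantity supplied, 2740 - 4P = 2P - 680, gives P* = 570 and Q* = 460.
The ceiling of 451 is below the equilibrium price 570, so it binds.
At P = 451: Qd = 2740 - 4·451 = 936 and Qs = 2·451 - 680 = 222.
Quantity traded falls to 222. At Q = 222 the demand price is (2740 - 222)/4 = 629.5 and the supply price is (680 + 222)/2 = 451.
Deadweight loss = ½ · (629.5 - 451) · (460 - 222) = ½ · 178.5 · 238 = 21241.5.

21241.5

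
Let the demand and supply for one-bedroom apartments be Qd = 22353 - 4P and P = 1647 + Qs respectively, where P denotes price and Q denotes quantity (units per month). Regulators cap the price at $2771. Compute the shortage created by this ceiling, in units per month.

Rearranging supply gives Qs = P - 1647. Equilibrium: 22353 - 4P = P - 1647, so 24000 = 5P and P* = 4800, Q* = 3153.
Because the ceiling (2771) lies below the market-clearing price, it is binding.
At P = 2771: Qd = 22353 - 4·2771 = 11269 and Qs = 2771 - 1647 = 1124.
Shortage = Qd - Qs = 11269 - 1124 = 10145.

10145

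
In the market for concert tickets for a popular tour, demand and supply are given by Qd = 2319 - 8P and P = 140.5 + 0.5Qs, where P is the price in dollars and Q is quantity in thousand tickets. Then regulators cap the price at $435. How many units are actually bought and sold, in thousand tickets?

239

Rearranging supply gives Qs = 2P - 281. Without the control the market clears where 2319 - 8P = 2P - 281, i.e. P* = 260 and Q* = 239.
Since 435 is above P* = 260, the ceiling does not bind and the free-market outcome prevails.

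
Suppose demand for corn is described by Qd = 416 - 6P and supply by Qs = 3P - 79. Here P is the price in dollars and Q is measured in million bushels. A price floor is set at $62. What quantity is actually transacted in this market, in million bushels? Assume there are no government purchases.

44

Without the control the market clears where 416 - 6P = 3P - 79, i.e. P* = 55 and Q* = 86.
The floor of 62 is above the equilibrium price 55, so it binds.
At P = 62: Qd = 416 - 6·62 = 44 and Qs = 3·62 - 79 = 107.
The quantity actually transacted is the short side, demand: 44.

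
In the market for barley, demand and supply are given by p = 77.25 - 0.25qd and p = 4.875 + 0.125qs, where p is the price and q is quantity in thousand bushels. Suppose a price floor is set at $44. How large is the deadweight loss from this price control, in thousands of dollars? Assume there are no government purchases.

Rearranging demand gives qd = 309 - 4p; rearranging supply gives qs = 8p - 39. Equilibrium: 309 - 4p = 8p - 39, so 348 = 12p and p* = 29, q* = 193.
The floor of 44 is above the equilibrium price 29, so it binds.
At p = 44: qd = 309 - 4·44 = 133 and qs = 8·44 - 39 = 313.
Quantity traded falls to 133. At q = 133 the demand price is (309 - 133)/4 = 44 and the supply price is (39 + 133)/8 = 21.5.
Deadweight loss = ½ · (44 - 21.5) · (193 - 133) = ½ · 22.5 · 60 = 675.

675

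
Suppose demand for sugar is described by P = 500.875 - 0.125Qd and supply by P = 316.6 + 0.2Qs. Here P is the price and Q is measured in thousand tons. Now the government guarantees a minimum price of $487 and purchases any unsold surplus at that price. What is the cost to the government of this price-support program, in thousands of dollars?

360867

Rearranging demand gives Qd = 4007 - 8P; rearranging supply gives Qs = 5P - 1583. Setting quantity demanded equal to quantity supplied, 4007 - 8P = 5P - 1583, gives P* = 430 and Q* = 567.
Since 487 > 430, the floor is binding.
At P = 487: Qd = 4007 - 8·487 = 111 and Qs = 5·487 - 1583 = 852.
Surplus = Qs - Qd = 741.
Government expenditure = surplus × support price = 741 × 487 = 360867.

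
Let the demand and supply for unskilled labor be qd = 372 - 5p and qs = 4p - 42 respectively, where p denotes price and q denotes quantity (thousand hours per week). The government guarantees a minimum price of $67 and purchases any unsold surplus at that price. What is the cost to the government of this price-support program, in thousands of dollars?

12663

Setting quantity demanded equal to quantity supplied, 372 - 5p = 4p - 42, gives p* = 46 and q* = 142.
The floor of 67 is above the equilibrium price 46, so it binds.
At p = 67: qd = 372 - 5·67 = 37 and qs = 4·67 - 42 = 226.
Surplus = qs - qd = 189.
Government expenditure = surplus × support price = 189 × 67 = 12663.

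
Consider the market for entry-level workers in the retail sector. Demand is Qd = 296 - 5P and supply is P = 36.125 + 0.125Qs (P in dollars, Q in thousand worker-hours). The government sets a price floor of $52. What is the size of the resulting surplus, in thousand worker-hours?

Rearranging supply gives Qs = 8P - 289. Setting quantity demanded equal to quantity supplied, 296 - 5P = 8P - 289, gives P* = 45 and Q* = 71.
The floor of 52 is above the equilibrium price 45, so it binds.
At P = 52: Qd = 296 - 5·52 = 36 and Qs = 8·52 - 289 = 127.
Surplus = Qs - Qd = 127 - 36 = 91.

91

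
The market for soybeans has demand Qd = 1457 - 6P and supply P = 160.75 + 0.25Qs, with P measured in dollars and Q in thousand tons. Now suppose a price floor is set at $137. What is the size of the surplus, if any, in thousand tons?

Rearranging supply gives Qs = 4P - 643. Equilibrium: 1457 - 6P = 4P - 643, so 2100 = 10P and P* = 210, Q* = 197.
The floor of 137 is below the equilibrium price 210, so it is not binding; the market clears at P* = 210, Q* = 197.
Since the control does not bind, there is no surplus.

0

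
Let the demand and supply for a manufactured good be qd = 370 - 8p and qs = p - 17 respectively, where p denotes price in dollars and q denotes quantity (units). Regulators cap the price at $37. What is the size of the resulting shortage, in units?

Setting quantity demanded equal to quantity supplied, 370 - 8p = p - 17, gives p* = 43 and q* = 26.
Since 37 < 43, the ceiling is binding.
At p = 37: qd = 370 - 8·37 = 74 and qs = 37 - 17 = 20.
Shortage = qd - qs = 74 - 20 = 54.

54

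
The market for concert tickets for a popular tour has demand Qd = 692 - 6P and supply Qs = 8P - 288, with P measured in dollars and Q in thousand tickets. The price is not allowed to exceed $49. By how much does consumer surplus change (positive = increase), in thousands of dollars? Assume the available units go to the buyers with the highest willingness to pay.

Equilibrium: 692 - 6P = 8P - 288, so 980 = 14P and P* = 70, Q* = 272.
Since 49 < 70, the ceiling is binding.
At P = 49: Qd = 692 - 6·49 = 398 and Qs = 8·49 - 288 = 104.
Consumer surplus without the control is ½ · (346/3 - 70) · 272 = 18496/3.
With the ceiling, 104 units are sold at 49 (assume they go to the highest-value buyers). The demand price at Q = 104 is 98, so CS = ½ · [(346/3 - 49) + (98 - 49)] · 104 = 17992/3.
Change in consumer surplus = 17992/3 - 18496/3 = -168.

-168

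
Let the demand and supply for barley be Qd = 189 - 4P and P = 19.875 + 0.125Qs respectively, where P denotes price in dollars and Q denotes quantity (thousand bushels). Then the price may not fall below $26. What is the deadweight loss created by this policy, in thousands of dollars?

Rearranging supply gives Qs = 8P - 159. Without the control the market clears where 189 - 4P = 8P - 159, i.e. P* = 29 and Q* = 73.
Since 26 is below P* = 29, the floor does not bind and the free-market outcome prevails.
Since the control does not bind, no trades are prevented and deadweight loss is zero.

0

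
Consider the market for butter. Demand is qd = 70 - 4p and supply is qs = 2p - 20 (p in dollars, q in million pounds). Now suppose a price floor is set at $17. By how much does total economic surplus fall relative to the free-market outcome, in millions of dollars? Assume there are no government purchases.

24

Without the control the market clears where 70 - 4p = 2p - 20, i.e. p* = 15 and q* = 10.
Since 17 > 15, the floor is binding.
At p = 17: qd = 70 - 4·17 = 2 and qs = 2·17 - 20 = 14.
Quantity traded falls to 2. At q = 2 the demand price is (70 - 2)/4 = 17 and the supply price is (20 + 2)/2 = 11.
Deadweight loss = ½ · (17 - 11) · (10 - 2) = ½ · 6 · 8 = 24.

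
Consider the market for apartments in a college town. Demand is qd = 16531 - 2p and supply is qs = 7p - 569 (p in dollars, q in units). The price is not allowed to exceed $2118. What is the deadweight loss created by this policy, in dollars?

Without the control the market clears where 16531 - 2p = 7p - 569, i.e. p* = 1900 and q* = 12731.
The ceiling of 2118 is above the equilibrium price 1900, so it is not binding; the market clears at p* = 1900, q* = 12731.
Since the control does not bind, no trades are prevented and deadweight loss is zero.

0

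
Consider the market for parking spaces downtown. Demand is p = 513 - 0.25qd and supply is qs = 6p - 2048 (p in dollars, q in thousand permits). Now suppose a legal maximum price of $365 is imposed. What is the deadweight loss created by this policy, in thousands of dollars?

Rearranging demand gives qd = 2052 - 4p. Setting quantity demanded equal to quantity supplied, 2052 - 4p = 6p - 2048, gives p* = 410 and q* = 412.
Since 365 < 410, the ceiling is binding.
At p = 365: qd = 2052 - 4·365 = 592 and qs = 6·365 - 2048 = 142.
Quantity traded falls to 142. At q = 142 the demand price is (2052 - 142)/4 = 477.5 and the supply price is (2048 + 142)/6 = 365.
Deadweight loss = ½ · (477.5 - 365) · (412 - 142) = ½ · 112.5 · 270 = 15187.5.

15187.5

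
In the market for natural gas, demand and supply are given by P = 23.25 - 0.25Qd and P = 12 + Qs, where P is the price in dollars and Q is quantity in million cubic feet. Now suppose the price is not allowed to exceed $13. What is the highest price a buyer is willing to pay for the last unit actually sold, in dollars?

Rearranging demand gives Qd = 93 - 4P; rearranging supply gives Qs = P - 12. In a free market, 93 - 4P = P - 12 gives the equilibrium P* = 21, Q* = 9.
The ceiling of 13 is below the equilibrium price 21, so it binds.
At P = 13: Qd = 93 - 4·13 = 41 and Qs = 13 - 12 = 1.
Only 1 units reach the market. On the demand curve, the marginal buyer's willingness to pay at Q = 1 is (93 - 1)/4 = 23.

23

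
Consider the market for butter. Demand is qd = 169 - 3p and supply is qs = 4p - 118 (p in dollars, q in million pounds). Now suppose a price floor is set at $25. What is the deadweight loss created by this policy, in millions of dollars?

0

In a free market, 169 - 3p = 4p - 118 gives the equilibrium p* = 41, q* = 46.
The floor of 25 is below the equilibrium price 41, so it is not binding; the market clears at p* = 41, q* = 46.
Since the control does not bind, no trades are prevented and deadweight loss is zero.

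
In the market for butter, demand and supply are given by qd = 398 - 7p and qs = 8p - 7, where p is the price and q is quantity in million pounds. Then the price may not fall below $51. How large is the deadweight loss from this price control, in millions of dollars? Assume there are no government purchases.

Setting quantity demanded equal to quantity supplied, 398 - 7p = 8p - 7, gives p* = 27 and q* = 209.
Because the floor (51) lies above the market-clearing price, it is binding.
At p = 51: qd = 398 - 7·51 = 41 and qs = 8·51 - 7 = 401.
Quantity traded falls to 41. At q = 41 the demand price is (398 - 41)/7 = 51 and the supply price is (7 + 41)/8 = 6.
Deadweight loss = ½ · (51 - 6) · (209 - 41) = ½ · 45 · 168 = 3780.

3780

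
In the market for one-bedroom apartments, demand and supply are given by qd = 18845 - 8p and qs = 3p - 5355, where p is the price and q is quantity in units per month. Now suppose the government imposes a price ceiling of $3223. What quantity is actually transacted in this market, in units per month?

In a free market, 18845 - 8p = 3p - 5355 gives the equilibrium p* = 2200, q* = 1245.
The ceiling of 3223 is above the equilibrium price 2200, so it is not binding; the market clears at p* = 2200, q* = 1245.

1245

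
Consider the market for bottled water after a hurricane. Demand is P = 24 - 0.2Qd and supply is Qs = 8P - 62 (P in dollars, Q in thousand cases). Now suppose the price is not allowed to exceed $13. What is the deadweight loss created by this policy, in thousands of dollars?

10.4

Rearranging demand gives Qd = 120 - 5P. Setting quantity demanded equal to quantity supplied, 120 - 5P = 8P - 62, gives P* = 14 and Q* = 50.
Because the ceiling (13) lies below the market-clearing price, it is binding.
At P = 13: Qd = 120 - 5·13 = 55 and Qs = 8·13 - 62 = 42.
Quantity traded falls to 42. At Q = 42 the demand price is (120 - 42)/5 = 15.6 and the supply price is (62 + 42)/8 = 13.
Deadweight loss = ½ · (15.6 - 13) · (50 - 42) = ½ · 2.6 · 8 = 10.4.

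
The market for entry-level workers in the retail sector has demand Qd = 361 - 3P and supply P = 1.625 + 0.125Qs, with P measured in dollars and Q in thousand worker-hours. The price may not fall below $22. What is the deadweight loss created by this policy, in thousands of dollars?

Rearranging supply gives Qs = 8P - 13. Without the control the market clears where 361 - 3P = 8P - 13, i.e. P* = 34 and Q* = 259.
The floor of 22 is below the equilibrium price 34, so it is not binding; the market clears at P* = 34, Q* = 259.
Since the control does not bind, no trades are prevented and deadweight loss is zero.

0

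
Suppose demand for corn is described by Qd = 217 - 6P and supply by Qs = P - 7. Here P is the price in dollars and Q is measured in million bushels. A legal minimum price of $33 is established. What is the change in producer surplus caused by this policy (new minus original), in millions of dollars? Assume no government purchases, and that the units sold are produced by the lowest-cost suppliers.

Setting quantity demanded equal to quantity supplied, 217 - 6P = P - 7, gives P* = 32 and Q* = 25.
Because the floor (33) lies above the market-clearing price, it is binding.
At P = 33: Qd = 217 - 6·33 = 19 and Qs = 33 - 7 = 26.
Producer surplus without the control is ½ · (32 - 7) · 25 = 312.5.
With the floor, 19 units are sold at 33. The supply price at Q = 19 is 26, so PS = ½ · [(33 - 7) + (33 - 26)] · 19 = 313.5.
Change in producer surplus = 313.5 - 312.5 = 1.

1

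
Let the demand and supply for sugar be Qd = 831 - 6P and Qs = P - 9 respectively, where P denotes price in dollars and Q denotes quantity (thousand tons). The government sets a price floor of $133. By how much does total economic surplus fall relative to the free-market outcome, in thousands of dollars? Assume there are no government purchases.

3549

In a free market, 831 - 6P = P - 9 gives the equilibrium P* = 120, Q* = 111.
The floor of 133 is above the equilibrium price 120, so it binds.
At P = 133: Qd = 831 - 6·133 = 33 and Qs = 133 - 9 = 124.
Quantity traded falls to 33. At Q = 33 the demand price is (831 - 33)/6 = 133 and the supply price is 9 + 33 = 42.
Deadweight loss = ½ · (133 - 42) · (111 - 33) = ½ · 91 · 78 = 3549.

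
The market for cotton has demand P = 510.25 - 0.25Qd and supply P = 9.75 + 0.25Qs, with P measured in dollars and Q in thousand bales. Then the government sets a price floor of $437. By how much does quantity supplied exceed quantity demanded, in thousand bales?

1416

Rearranging demand gives Qd = 2041 - 4P; rearranging supply gives Qs = 4P - 39. Setting quantity demanded equal to quantity supplied, 2041 - 4P = 4P - 39, gives P* = 260 and Q* = 1001.
Since 437 > 260, the floor is binding.
At P = 437: Qd = 2041 - 4·437 = 293 and Qs = 4·437 - 39 = 1709.
Surplus = Qs - Qd = 1709 - 293 = 1416.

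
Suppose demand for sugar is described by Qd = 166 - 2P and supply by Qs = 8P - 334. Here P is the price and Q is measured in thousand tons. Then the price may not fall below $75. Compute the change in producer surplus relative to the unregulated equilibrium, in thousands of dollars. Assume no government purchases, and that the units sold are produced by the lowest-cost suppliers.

In a free market, 166 - 2P = 8P - 334 gives the equilibrium P* = 50, Q* = 66.
Because the floor (75) lies above the market-clearing price, it is binding.
At P = 75: Qd = 166 - 2·75 = 16 and Qs = 8·75 - 334 = 266.
Producer surplus without the control is ½ · (50 - 41.75) · 66 = 272.25.
With the floor, 16 units are sold at 75. The supply price at Q = 16 is 43.75, so PS = ½ · [(75 - 41.75) + (75 - 43.75)] · 16 = 516.
Change in producer surplus = 516 - 272.25 = 243.75.

243.75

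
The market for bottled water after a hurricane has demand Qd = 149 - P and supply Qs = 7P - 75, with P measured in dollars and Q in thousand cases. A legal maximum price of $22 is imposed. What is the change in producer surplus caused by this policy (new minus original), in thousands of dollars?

-600

Setting quantity demanded equal to quantity supplied, 149 - P = 7P - 75, gives P* = 28 and Q* = 121.
The ceiling of 22 is below the equilibrium price 28, so it binds.
At P = 22: Qd = 149 - 22 = 127 and Qs = 7·22 - 75 = 79.
Producer surplus without the control is ½ · (28 - 75/7) · 121 = 14641/14.
With the ceiling, producers sell 79 units at 22, so PS = ½ · (22 - 75/7) · 79 = 6241/14.
Change in producer surplus = 6241/14 - 14641/14 = -600.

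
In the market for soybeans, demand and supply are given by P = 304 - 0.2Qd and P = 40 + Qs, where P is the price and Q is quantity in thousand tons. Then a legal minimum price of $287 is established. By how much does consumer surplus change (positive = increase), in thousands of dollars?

-4117.5

Rearranging demand gives Qd = 1520 - 5P; rearranging supply gives Qs = P - 40. Without the control the market clears where 1520 - 5P = P - 40, i.e. P* = 260 and Q* = 220.
The floor of 287 is above the equilibrium price 260, so it binds.
At P = 287: Qd = 1520 - 5·287 = 85 and Qs = 287 - 40 = 247.
Consumer surplus without the control is ½ · (304 - 260) · 220 = 4840.
With the floor, consumers buy 85 units at 287, so CS = ½ · (304 - 287) · 85 = 722.5.
Change in consumer surplus = 722.5 - 4840 = -4117.5.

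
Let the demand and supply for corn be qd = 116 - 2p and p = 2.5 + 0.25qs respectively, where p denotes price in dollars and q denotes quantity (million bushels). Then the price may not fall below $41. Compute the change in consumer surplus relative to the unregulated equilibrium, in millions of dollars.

Rearranging supply gives qs = 4p - 10. In a free market, 116 - 2p = 4p - 10 gives the equilibrium p* = 21, q* = 74.
Because the floor (41) lies above the market-clearing price, it is binding.
At p = 41: qd = 116 - 2·41 = 34 and qs = 4·41 - 10 = 154.
Consumer surplus without the control is ½ · (58 - 21) · 74 = 1369.
With the floor, consumers buy 34 units at 41, so CS = ½ · (58 - 41) · 34 = 289.
Change in consumer surplus = 289 - 1369 = -1080.

-1080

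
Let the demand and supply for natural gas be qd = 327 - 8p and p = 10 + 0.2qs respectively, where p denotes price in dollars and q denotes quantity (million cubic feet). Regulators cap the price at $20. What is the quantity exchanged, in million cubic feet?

Rearranging supply gives qs = 5p - 50. Setting quantity demanded equal to quantity supplied, 327 - 8p = 5p - 50, gives p* = 29 and q* = 95.
The ceiling of 20 is below the equilibrium price 29, so it binds.
At p = 20: qd = 327 - 8·20 = 167 and qs = 5·20 - 50 = 50.
The quantity actually transacted is the short side, supply: 50.

50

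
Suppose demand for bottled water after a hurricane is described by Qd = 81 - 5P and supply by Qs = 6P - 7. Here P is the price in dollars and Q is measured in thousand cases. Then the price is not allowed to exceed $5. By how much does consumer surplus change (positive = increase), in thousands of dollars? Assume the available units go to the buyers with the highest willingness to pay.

36.6

Setting quantity demanded equal to quantity supplied, 81 - 5P = 6P - 7, gives P* = 8 and Q* = 41.
The ceiling of 5 is below the equilibrium price 8, so it binds.
At P = 5: Qd = 81 - 5·5 = 56 and Qs = 6·5 - 7 = 23.
Consumer surplus without the control is ½ · (16.2 - 8) · 41 = 168.1.
With the ceiling, 23 units are sold at 5 (assume they go to the highest-value buyers). The demand price at Q = 23 is 11.6, so CS = ½ · [(16.2 - 5) + (11.6 - 5)] · 23 = 204.7.
Change in consumer surplus = 204.7 - 168.1 = 36.6.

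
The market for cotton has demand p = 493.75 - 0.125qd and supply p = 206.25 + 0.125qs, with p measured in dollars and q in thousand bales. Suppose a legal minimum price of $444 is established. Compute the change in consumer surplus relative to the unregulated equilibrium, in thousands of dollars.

Rearranging demand gives qd = 3950 - 8p; rearranging supply gives qs = 8p - 1650. In a free market, 3950 - 8p = 8p - 1650 gives the equilibrium p* = 350, q* = 1150.
Because the floor (444) lies above the market-clearing price, it is binding.
At p = 444: qd = 3950 - 8·444 = 398 and qs = 8·444 - 1650 = 1902.
Consumer surplus without the control is ½ · (493.75 - 350) · 1150 = 82656.25.
With the floor, consumers buy 398 units at 444, so CS = ½ · (493.75 - 444) · 398 = 9900.25.
Change in consumer surplus = 9900.25 - 82656.25 = -72756.

-72756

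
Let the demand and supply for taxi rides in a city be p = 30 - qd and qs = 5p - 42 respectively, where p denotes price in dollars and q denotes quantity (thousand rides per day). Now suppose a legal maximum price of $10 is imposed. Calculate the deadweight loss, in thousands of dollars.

Rearranging demand gives qd = 30 - p. In a free market, 30 - p = 5p - 42 gives the equilibrium p* = 12, q* = 18.
Since 10 < 12, the ceiling is binding.
At p = 10: qd = 30 - 10 = 20 and qs = 5·10 - 42 = 8.
Quantity traded falls to 8. At q = 8 the demand price is 30 - 8 = 22 and the supply price is (42 + 8)/5 = 10.
Deadweight loss = ½ · (22 - 10) · (18 - 8) = ½ · 12 · 10 = 60.

60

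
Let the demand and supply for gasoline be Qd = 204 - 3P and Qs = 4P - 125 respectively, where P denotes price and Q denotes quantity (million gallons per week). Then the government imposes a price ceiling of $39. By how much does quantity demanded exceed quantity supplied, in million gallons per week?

In a free market, 204 - 3P = 4P - 125 gives the equilibrium P* = 47, Q* = 63.
Since 39 < 47, the ceiling is binding.
At P = 39: Qd = 204 - 3·39 = 87 and Qs = 4·39 - 125 = 31.
Shortage = Qd - Qs = 87 - 31 = 56.

56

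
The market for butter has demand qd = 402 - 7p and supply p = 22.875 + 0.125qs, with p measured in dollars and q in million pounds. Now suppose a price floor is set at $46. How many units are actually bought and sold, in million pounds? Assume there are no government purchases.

Rearranging supply gives qs = 8p - 183. Equilibrium: 402 - 7p = 8p - 183, so 585 = 15p and p* = 39, q* = 129.
Since 46 > 39, the floor is binding.
At p = 46: qd = 402 - 7·46 = 80 and qs = 8·46 - 183 = 185.
The quantity actually transacted is the short side, demand: 80.

80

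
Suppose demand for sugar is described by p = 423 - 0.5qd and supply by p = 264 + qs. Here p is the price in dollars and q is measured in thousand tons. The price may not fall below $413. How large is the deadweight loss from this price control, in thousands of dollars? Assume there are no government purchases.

Rearranging demand gives qd = 846 - 2p; rearranging supply gives qs = p - 264. Equilibrium: 846 - 2p = p - 264, so 1110 = 3p and p* = 370, q* = 106.
Since 413 > 370, the floor is binding.
At p = 413: qd = 846 - 2·413 = 20 and qs = 413 - 264 = 149.
Quantity traded falls to 20. At q = 20 the demand price is (846 - 20)/2 = 413 and the supply price is 264 + 20 = 284.
Deadweight loss = ½ · (413 - 284) · (106 - 20) = ½ · 129 · 86 = 5547.

5547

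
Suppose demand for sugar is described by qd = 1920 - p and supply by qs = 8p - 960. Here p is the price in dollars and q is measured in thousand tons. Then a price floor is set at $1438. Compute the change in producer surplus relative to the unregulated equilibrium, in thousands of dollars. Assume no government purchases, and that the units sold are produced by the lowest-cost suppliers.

Setting quantity demanded equal to quantity supplied, 1920 - p = 8p - 960, gives p* = 320 and q* = 1600.
Because the floor (1438) lies above the market-clearing price, it is binding.
At p = 1438: qd = 1920 - 1438 = 482 and qs = 8·1438 - 960 = 10544.
Producer surplus without the control is ½ · (320 - 120) · 1600 = 160000.
With the floor, 482 units are sold at 1438. The supply price at q = 482 is 180.25, so PS = ½ · [(1438 - 120) + (1438 - 180.25)] · 482 = 620755.75.
Change in producer surplus = 620755.75 - 160000 = 460755.75.

460755.75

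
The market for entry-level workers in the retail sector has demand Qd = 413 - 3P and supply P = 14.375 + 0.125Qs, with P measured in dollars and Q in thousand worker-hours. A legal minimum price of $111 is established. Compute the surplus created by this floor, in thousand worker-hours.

Rearranging supply gives Qs = 8P - 115. Setting quantity demanded equal to quantity supplied, 413 - 3P = 8P - 115, gives P* = 48 and Q* = 269.
Because the floor (111) lies above the market-clearing price, it is binding.
At P = 111: Qd = 413 - 3·111 = 80 and Qs = 8·111 - 115 = 773.
Surplus = Qs - Qd = 773 - 80 = 693.

693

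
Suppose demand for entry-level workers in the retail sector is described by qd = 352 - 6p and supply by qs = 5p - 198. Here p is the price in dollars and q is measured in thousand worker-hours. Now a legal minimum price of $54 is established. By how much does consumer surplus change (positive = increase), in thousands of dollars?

-160

In a free market, 352 - 6p = 5p - 198 gives the equilibrium p* = 50, q* = 52.
Since 54 > 50, the floor is binding.
At p = 54: qd = 352 - 6·54 = 28 and qs = 5·54 - 198 = 72.
Consumer surplus without the control is ½ · (176/3 - 50) · 52 = 676/3.
With the floor, consumers buy 28 units at 54, so CS = ½ · (176/3 - 54) · 28 = 196/3.
Change in consumer surplus = 196/3 - 676/3 = -160.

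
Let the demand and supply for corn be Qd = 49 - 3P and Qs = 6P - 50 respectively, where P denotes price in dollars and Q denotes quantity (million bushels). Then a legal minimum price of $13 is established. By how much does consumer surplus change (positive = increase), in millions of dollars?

Equilibrium: 49 - 3P = 6P - 50, so 99 = 9P and P* = 11, Q* = 16.
Since 13 > 11, the floor is binding.
At P = 13: Qd = 49 - 3·13 = 10 and Qs = 6·13 - 50 = 28.
Consumer surplus without the control is ½ · (49/3 - 11) · 16 = 128/3.
With the floor, consumers buy 10 units at 13, so CS = ½ · (49/3 - 13) · 10 = 50/3.
Change in consumer surplus = 50/3 - 128/3 = -26.

-26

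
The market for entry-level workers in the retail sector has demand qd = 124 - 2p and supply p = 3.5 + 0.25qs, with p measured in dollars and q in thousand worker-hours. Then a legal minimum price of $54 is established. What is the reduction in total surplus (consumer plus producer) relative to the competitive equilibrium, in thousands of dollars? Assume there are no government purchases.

1441.5

Rearranging supply gives qs = 4p - 14. Without the control the market clears where 124 - 2p = 4p - 14, i.e. p* = 23 and q* = 78.
Because the floor (54) lies above the market-clearing price, it is binding.
At p = 54: qd = 124 - 2·54 = 16 and qs = 4·54 - 14 = 202.
Quantity traded falls to 16. At q = 16 the demand price is (124 - 16)/2 = 54 and the supply price is (14 + 16)/4 = 7.5.
Deadweight loss = ½ · (54 - 7.5) · (78 - 16) = ½ · 46.5 · 62 = 1441.5.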